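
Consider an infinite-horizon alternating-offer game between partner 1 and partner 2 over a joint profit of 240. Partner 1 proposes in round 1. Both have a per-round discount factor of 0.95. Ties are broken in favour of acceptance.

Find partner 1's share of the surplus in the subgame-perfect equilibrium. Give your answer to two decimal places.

123.08

When partner 1 proposes, partner 2 accepts any offer worth at least 0.95 times what partner 2 would get by proposing next round; and vice versa.
This gives x = 240 − 0.95y and y = 240 − 0.95x, where x and y are each side's share when it proposes.
Hence (1 − 0.95·0.95)x = 240(1 − 0.95), i.e. 0.0975·x = 12.
x ≈ 123.0769; partner 2's share is 240 − x ≈ 116.9231.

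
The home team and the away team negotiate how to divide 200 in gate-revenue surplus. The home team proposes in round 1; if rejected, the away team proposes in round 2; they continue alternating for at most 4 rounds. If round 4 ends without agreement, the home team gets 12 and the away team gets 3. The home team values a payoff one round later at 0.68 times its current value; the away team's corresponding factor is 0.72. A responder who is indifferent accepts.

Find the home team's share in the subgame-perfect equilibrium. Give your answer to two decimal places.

Round 4 (the away team proposes): the home team gets 12 if talks fail, so the away team offers 12 and keeps 188.
Round 3 (the home team proposes): the away team can get 188 next round, worth 0.72 × 188 = 135.36 now. The home team offers 135.36 and keeps 200 − 135.36 = 64.64.
Round 2 (the away team proposes): the home team can get 64.64 next round, worth 0.68 × 64.64 = 43.9552 now; the away team offers that and keeps 156.0448.
Round 1 (the home team proposes): the away team can get 156.0448 next round, worth 0.72 × 156.0448 = 112.352256 now; the home team offers that and keeps 87.647744.

87.65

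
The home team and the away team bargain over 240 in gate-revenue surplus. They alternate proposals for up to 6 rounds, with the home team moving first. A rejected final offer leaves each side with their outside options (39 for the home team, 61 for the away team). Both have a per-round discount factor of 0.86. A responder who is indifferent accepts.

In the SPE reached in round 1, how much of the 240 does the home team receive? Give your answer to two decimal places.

Round 6 (the away team proposes): the home team gets 39 if talks fail, so the away team offers 39 and keeps 201.
Round 5 (the home team proposes): the away team can get 201 next round, worth 0.86 × 201 = 172.86 now; the home team offers that and keeps 67.14.
Round 4 (the away team proposes): the home team can get 67.14 next round, worth 0.86 × 67.14 = 57.7404 now. The away team offers 57.7404 and keeps 240 − 57.7404 = 182.2596.
Round 3 (the home team proposes): the away team can get 182.2596 next round, worth 0.86 × 182.2596 = 156.743256 now, so the home team offers 156.743256, keeping 83.256744.
Round 2 (the away team proposes): the home team can get 83.256744 next round, worth 0.86 × 83.256744 = 71.60079984 now, so the away team offers 71.60079984, keeping 168.39920016.
Round 1 (the home team proposes): the away team can get 168.39920016 next round, worth 0.86 × 168.39920016 = 144.8233121376 now. The home team offers 144.8233121376 and keeps 240 − 144.8233121376 = 95.1766878624.

95.18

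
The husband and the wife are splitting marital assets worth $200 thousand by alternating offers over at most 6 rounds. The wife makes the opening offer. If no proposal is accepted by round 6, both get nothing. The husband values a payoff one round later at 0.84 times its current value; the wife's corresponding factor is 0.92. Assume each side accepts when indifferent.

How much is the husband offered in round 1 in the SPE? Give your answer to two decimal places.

124.16

Work backward from the last round.
Round 6 (the husband proposes): rejection yields 0 for the wife; the husband offers 0 and keeps 200.
Round 5 (the wife proposes): the husband can get 200 next round, worth 0.84 × 200 = 168 now. The wife offers 168 and keeps 200 − 168 = 32.
Round 4 (the husband proposes): the wife can get 32 next round, worth 0.92 × 32 = 29.44 now. The husband offers 29.44 and keeps 200 − 29.44 = 170.56.
Round 3 (the wife proposes): the husband can get 170.56 next round, worth 0.84 × 170.56 = 143.2704 now. The wife offers 143.2704 and keeps 200 − 143.2704 = 56.7296.
Round 2 (the husband proposes): the wife can get 56.7296 next round, worth 0.92 × 56.7296 = 52.191232 now; the husband offers that and keeps 147.808768.
Round 1 (the wife proposes): the husband can get 147.808768 next round, worth 0.84 × 147.808768 = 124.15936512 now; the wife offers that and keeps 75.84063488.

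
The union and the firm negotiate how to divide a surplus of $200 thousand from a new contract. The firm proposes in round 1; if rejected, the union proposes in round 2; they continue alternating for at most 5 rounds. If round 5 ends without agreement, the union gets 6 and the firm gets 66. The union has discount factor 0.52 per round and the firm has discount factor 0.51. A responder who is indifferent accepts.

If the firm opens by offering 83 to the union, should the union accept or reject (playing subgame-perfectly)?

Work out the union's continuation value if the offer is rejected.
Round 5 (the firm proposes): the union gets 6 if talks fail, so the firm offers 6 and keeps 194.
Round 4 (the union proposes): the firm can get 194 next round, worth 0.51 × 194 = 98.94 now. The union offers 98.94 and keeps 200 − 98.94 = 101.06.
Round 3 (the firm proposes): the union can get 101.06 next round, worth 0.52 × 101.06 = 52.5512 now, so the firm offers 52.5512, keeping 147.4488.
Round 2 (the union proposes): the firm can get 147.4488 next round, worth 0.51 × 147.4488 = 75.198888 now, so the union offers 75.198888, keeping 124.801112.
So by rejecting in round 1, the union gets 124.801112 next round, worth 0.52 × 124.801112 = 64.89657824 now.
Offer 83 ≥ 64.89657824, so the union accepts.

Accept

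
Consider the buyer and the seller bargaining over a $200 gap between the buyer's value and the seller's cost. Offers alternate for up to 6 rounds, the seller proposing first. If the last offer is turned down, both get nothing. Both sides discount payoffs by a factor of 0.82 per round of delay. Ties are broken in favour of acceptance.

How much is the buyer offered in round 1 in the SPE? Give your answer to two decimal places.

123.52

Round 6 (the buyer proposes): rejection yields 0 for the seller; the buyer offers 0 and keeps 200.
Round 5 (the seller proposes): the buyer can get 200 next round, worth 0.82 × 200 = 164 now, so the seller offers 164, keeping 36.
Round 4 (the buyer proposes): the seller can get 36 next round, worth 0.82 × 36 = 29.52 now. The buyer offers 29.52 and keeps 200 − 29.52 = 170.48.
Round 3 (the seller proposes): the buyer can get 170.48 next round, worth 0.82 × 170.48 = 139.7936 now, so the seller offers 139.7936, keeping 60.2064.
Round 2 (the buyer proposes): the seller can get 60.2064 next round, worth 0.82 × 60.2064 = 49.369248 now, so the buyer offers 49.369248, keeping 150.630752.
Round 1 (the seller proposes): the buyer can get 150.630752 next round, worth 0.82 × 150.630752 = 123.51721664 now. The seller offers 123.51721664 and keeps 200 − 123.51721664 = 76.48278336.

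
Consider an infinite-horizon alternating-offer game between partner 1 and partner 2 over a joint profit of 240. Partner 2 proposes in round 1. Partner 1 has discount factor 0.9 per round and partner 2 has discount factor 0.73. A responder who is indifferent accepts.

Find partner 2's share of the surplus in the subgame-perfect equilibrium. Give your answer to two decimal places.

69.97

In a stationary SPE each proposer offers the other exactly their discounted continuation value.
If partner 2 keeps x when proposing and partner 1 keeps y when proposing, then x = 240 − 0.9y and y = 240 − 0.73x.
Solving: x = 240(1 − 0.9) / (1 − 0.73·0.9) = 24 / 0.343 ≈ 69.9708.
Partner 1 gets 240 − 69.9708 ≈ 170.0292.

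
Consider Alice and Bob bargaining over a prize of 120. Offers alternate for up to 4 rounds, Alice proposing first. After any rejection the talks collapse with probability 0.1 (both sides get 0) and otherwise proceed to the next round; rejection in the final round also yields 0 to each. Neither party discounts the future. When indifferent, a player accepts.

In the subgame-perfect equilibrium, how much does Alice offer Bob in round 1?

98.28

Round 4 (Bob proposes): Alice will accept anything ≥ 0, so Bob offers 0 and keeps 120.
Round 3 (Alice proposes): rejecting gives Bob an expected 0.9 × 120 = 108. Alice offers 108 and keeps 120 − 108 = 12.
Round 2 (Bob proposes): rejecting gives Alice an expected 0.9 × 12 = 10.8, so Bob offers 10.8, keeping 109.2.
Round 1 (Alice proposes): rejecting gives Bob an expected 0.9 × 109.2 = 98.28; Alice offers that and keeps 21.72.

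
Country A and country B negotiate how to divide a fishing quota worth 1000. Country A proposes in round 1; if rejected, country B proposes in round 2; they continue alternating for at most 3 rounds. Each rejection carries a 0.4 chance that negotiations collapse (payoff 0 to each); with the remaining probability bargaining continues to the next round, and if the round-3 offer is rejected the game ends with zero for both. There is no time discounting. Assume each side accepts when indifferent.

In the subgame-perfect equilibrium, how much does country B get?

By backward induction:
Round 3 (country A proposes): country B will accept anything ≥ 0, so country A offers 0 and keeps 1000.
Round 2 (country B proposes): rejecting gives country A an expected 0.6 × 1000 = 600; country B offers that and keeps 400.
Round 1 (country A proposes): rejecting gives country B an expected 0.6 × 400 = 240; country A offers that and keeps 760.

240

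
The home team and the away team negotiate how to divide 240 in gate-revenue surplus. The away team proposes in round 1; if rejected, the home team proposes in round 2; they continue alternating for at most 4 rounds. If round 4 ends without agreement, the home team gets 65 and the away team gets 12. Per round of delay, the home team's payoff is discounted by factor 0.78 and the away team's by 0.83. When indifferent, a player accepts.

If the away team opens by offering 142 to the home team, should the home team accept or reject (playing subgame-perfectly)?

Work out the home team's continuation value if the offer is rejected.
Round 4 (the home team proposes): the away team gets 12 if talks fail, so the home team offers 12 and keeps 228.
Round 3 (the away team proposes): the home team can get 228 next round, worth 0.78 × 228 = 177.84 now; the away team offers that and keeps 62.16.
Round 2 (the home team proposes): the away team can get 62.16 next round, worth 0.83 × 62.16 = 51.5928 now, so the home team offers 51.5928, keeping 188.4072.
So by rejecting in round 1, the home team gets 188.4072 next round, worth 0.78 × 188.4072 = 146.957616 now.
Offer 142 < 146.957616, so the home team rejects.

Reject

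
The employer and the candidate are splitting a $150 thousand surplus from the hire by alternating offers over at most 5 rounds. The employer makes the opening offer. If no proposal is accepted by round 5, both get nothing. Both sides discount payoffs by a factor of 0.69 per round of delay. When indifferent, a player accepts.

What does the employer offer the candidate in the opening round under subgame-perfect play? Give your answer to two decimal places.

47.36

Round 5 (the employer proposes): rejection yields 0 for the candidate; the employer offers 0 and keeps 150.
Round 4 (the candidate proposes): the employer can get 150 next round, worth 0.69 × 150 = 103.5 now. The candidate offers 103.5 and keeps 150 − 103.5 = 46.5.
Round 3 (the employer proposes): the candidate can get 46.5 next round, worth 0.69 × 46.5 = 32.085 now, so the employer offers 32.085, keeping 117.915.
Round 2 (the candidate proposes): the employer can get 117.915 next round, worth 0.69 × 117.915 = 81.36135 now. The candidate offers 81.36135 and keeps 150 − 81.36135 = 68.63865.
Round 1 (the employer proposes): the candidate can get 68.63865 next round, worth 0.69 × 68.63865 = 47.3606685 now, so the employer offers 47.3606685, keeping 102.6393315.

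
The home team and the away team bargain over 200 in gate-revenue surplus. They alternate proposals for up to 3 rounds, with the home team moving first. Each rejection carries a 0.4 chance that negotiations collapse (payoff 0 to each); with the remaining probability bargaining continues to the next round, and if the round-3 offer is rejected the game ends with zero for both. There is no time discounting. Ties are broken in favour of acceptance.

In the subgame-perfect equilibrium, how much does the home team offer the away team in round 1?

48

Round 3 (the home team proposes): rejection yields 0 for the away team; the home team offers 0 and keeps 200.
Round 2 (the away team proposes): rejecting gives the home team an expected 0.6 × 200 = 120. The away team offers 120 and keeps 200 − 120 = 80.
Round 1 (the home team proposes): rejecting gives the away team an expected 0.6 × 80 = 48; the home team offers that and keeps 152.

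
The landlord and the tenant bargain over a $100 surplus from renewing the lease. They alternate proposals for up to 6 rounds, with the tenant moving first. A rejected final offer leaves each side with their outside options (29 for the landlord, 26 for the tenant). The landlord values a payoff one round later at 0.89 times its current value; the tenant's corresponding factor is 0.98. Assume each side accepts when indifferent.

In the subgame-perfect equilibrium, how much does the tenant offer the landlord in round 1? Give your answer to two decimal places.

53.43

Solve by backward induction from round 6.
Round 6 (the landlord proposes): the tenant gets 26 if talks fail, so the landlord offers 26 and keeps 74.
Round 5 (the tenant proposes): the landlord can get 74 next round, worth 0.89 × 74 = 65.86 now; the tenant offers that and keeps 34.14.
Round 4 (the landlord proposes): the tenant can get 34.14 next round, worth 0.98 × 34.14 = 33.4572 now. The landlord offers 33.4572 and keeps 100 − 33.4572 = 66.5428.
Round 3 (the tenant proposes): the landlord can get 66.5428 next round, worth 0.89 × 66.5428 = 59.223092 now; the tenant offers that and keeps 40.776908.
Round 2 (the landlord proposes): the tenant can get 40.776908 next round, worth 0.98 × 40.776908 = 39.96136984 now, so the landlord offers 39.96136984, keeping 60.03863016.
Round 1 (the tenant proposes): the landlord can get 60.03863016 next round, worth 0.89 × 60.03863016 = 53.4343808424 now. The tenant offers 53.4343808424 and keeps 100 − 53.4343808424 = 46.5656191576.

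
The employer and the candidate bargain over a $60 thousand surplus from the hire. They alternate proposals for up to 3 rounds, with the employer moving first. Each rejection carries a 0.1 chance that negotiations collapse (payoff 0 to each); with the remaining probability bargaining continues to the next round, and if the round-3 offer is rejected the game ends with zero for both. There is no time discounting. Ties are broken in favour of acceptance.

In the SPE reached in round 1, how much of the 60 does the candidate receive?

Round 3 (the employer proposes): rejection yields 0 for the candidate; the employer offers 0 and keeps 60.
Round 2 (the candidate proposes): rejecting gives the employer an expected 0.9 × 60 = 54. The candidate offers 54 and keeps 60 − 54 = 6.
Round 1 (the employer proposes): rejecting gives the candidate an expected 0.9 × 6 = 5.4; the employer offers that and keeps 54.6.

5.4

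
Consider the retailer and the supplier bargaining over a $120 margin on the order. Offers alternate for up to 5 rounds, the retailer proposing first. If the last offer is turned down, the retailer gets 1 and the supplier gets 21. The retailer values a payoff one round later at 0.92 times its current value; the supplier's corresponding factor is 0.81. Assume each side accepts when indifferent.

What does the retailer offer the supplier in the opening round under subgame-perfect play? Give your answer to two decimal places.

25.23

Round 5 (the retailer proposes): the supplier gets 21 if talks fail, so the retailer offers 21 and keeps 99.
Round 4 (the supplier proposes): the retailer can get 99 next round, worth 0.92 × 99 = 91.08 now, so the supplier offers 91.08, keeping 28.92.
Round 3 (the retailer proposes): the supplier can get 28.92 next round, worth 0.81 × 28.92 = 23.4252 now; the retailer offers that and keeps 96.5748.
Round 2 (the supplier proposes): the retailer can get 96.5748 next round, worth 0.92 × 96.5748 = 88.848816 now. The supplier offers 88.848816 and keeps 120 − 88.848816 = 31.151184.
Round 1 (the retailer proposes): the supplier can get 31.151184 next round, worth 0.81 × 31.151184 = 25.23245904 now, so the retailer offers 25.23245904, keeping 94.76754096.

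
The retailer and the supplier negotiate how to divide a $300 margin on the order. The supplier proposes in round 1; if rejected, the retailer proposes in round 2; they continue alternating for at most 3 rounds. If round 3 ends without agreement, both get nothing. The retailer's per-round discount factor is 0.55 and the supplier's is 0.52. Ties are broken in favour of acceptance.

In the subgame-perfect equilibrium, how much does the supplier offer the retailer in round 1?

Round 3 (the supplier proposes): rejection yields 0 for the retailer; the supplier offers 0 and keeps 300.
Round 2 (the retailer proposes): the supplier can get 300 next round, worth 0.52 × 300 = 156 now; the retailer offers that and keeps 144.
Round 1 (the supplier proposes): the retailer can get 144 next round, worth 0.55 × 144 = 79.2 now. The supplier offers 79.2 and keeps 300 − 79.2 = 220.8.

79.2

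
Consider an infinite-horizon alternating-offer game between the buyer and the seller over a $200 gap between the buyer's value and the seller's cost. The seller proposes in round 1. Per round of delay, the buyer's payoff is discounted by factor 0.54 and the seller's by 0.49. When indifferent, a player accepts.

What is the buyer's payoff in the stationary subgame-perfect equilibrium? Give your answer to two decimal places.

Let x be the seller's share when the seller proposes and y be the buyer's share when the buyer proposes.
The buyer accepts iff offered ≥ 0.54·y, so x = 200 − 0.54y. Symmetrically y = 200 − 0.49x.
Substituting: x = 200 − 0.54(200 − 0.49x), giving x(1 − 0.49·0.54) = 200(1 − 0.54).
So x = 200 × 0.46 / 0.7354 ≈ 125.1020, and the buyer receives 200 − x ≈ 74.8980.

74.90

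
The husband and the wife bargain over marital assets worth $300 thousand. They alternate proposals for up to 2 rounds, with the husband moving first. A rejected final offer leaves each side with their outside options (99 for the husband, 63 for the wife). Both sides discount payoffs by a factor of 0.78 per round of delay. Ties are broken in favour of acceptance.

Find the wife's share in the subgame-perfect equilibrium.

156.78

Round 2 (the wife proposes): the husband gets 99 if talks fail, so the wife offers 99 and keeps 201.
Round 1 (the husband proposes): the wife can get 201 next round, worth 0.78 × 201 = 156.78 now. The husband offers 156.78 and keeps 300 − 156.78 = 143.22.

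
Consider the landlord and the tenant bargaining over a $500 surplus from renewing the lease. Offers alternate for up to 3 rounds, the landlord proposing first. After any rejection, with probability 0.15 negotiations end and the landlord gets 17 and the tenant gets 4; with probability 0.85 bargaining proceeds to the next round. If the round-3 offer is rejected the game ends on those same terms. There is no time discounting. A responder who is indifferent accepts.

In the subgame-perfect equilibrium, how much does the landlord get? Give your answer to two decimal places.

434.93

Round 3 (the landlord proposes): the tenant gets 4 if talks fail, so the landlord offers 4 and keeps 496.
Round 2 (the tenant proposes): rejecting gives the landlord an expected 0.85 × 496 + 0.15 × 17 = 424.15; the tenant offers that and keeps 75.85.
Round 1 (the landlord proposes): rejecting gives the tenant an expected 0.85 × 75.85 + 0.15 × 4 = 65.0725, so the landlord offers 65.0725, keeping 434.9275.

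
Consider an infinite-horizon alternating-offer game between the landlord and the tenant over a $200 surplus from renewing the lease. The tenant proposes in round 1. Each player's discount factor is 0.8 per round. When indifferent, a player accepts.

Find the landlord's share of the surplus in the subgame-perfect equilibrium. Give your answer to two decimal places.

When the tenant proposes, the landlord accepts any offer worth at least 0.8 times what the landlord would get by proposing next round; and vice versa.
This gives x = 200 − 0.8y and y = 200 − 0.8x, where x and y are each side's share when it proposes.
Hence (1 − 0.8·0.8)x = 200(1 − 0.8), i.e. 0.36·x = 40.
x ≈ 111.1111; the landlord's share is 200 − x ≈ 88.8889.

88.89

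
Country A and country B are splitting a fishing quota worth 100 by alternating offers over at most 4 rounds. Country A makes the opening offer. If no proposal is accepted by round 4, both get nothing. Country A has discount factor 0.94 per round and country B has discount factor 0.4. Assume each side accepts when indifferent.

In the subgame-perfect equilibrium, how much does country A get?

82.56

Round 4 (country B proposes): rejection yields 0 for country A; country B offers 0 and keeps 100.
Round 3 (country A proposes): country B can get 100 next round, worth 0.4 × 100 = 40 now, so country A offers 40, keeping 60.
Round 2 (country B proposes): country A can get 60 next round, worth 0.94 × 60 = 56.4 now; country B offers that and keeps 43.6.
Round 1 (country A proposes): country B can get 43.6 next round, worth 0.4 × 43.6 = 17.44 now, so country A offers 17.44, keeping 82.56.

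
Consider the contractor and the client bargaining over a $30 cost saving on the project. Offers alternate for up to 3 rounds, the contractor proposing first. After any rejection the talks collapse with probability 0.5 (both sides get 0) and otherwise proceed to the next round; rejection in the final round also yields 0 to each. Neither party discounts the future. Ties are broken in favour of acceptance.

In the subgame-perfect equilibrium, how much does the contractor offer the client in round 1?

7.5

Round 3 (the contractor proposes): the client will accept anything ≥ 0, so the contractor offers 0 and keeps 30.
Round 2 (the client proposes): rejecting gives the contractor an expected 0.5 × 30 = 15; the client offers that and keeps 15.
Round 1 (the contractor proposes): rejecting gives the client an expected 0.5 × 15 = 7.5. The contractor offers 7.5 and keeps 30 − 7.5 = 22.5.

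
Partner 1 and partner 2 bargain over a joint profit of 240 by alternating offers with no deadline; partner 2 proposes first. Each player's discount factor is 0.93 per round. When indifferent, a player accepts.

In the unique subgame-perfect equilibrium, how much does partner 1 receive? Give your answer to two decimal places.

In a stationary SPE each proposer offers the other exactly their discounted continuation value.
If partner 2 keeps x when proposing and partner 1 keeps y when proposing, then x = 240 − 0.93y and y = 240 − 0.93x.
Solving: x = 240(1 − 0.93) / (1 − 0.93·0.93) = 16.8 / 0.1351 ≈ 124.3523.
Partner 1 gets 240 − 124.3523 ≈ 115.6477.

115.65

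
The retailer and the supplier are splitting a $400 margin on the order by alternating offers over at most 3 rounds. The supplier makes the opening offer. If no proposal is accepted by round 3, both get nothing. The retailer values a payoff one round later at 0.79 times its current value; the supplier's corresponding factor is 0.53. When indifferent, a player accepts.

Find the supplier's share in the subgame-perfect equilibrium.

Round 3 (the supplier proposes): the retailer will accept anything ≥ 0, so the supplier offers 0 and keeps 400.
Round 2 (the retailer proposes): the supplier can get 400 next round, worth 0.53 × 400 = 212 now; the retailer offers that and keeps 188.
Round 1 (the supplier proposes): the retailer can get 188 next round, worth 0.79 × 188 = 148.52 now. The supplier offers 148.52 and keeps 400 − 148.52 = 251.48.

251.48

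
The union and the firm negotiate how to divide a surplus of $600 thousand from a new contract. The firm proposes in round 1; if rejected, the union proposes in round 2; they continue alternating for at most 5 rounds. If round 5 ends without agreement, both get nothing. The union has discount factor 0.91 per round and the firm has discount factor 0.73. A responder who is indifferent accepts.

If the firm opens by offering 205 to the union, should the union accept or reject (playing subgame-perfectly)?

Reject

Round 5 (the firm proposes): rejection yields 0 for the union; the firm offers 0 and keeps 600.
Round 4 (the union proposes): the firm can get 600 next round, worth 0.73 × 600 = 438 now. The union offers 438 and keeps 600 − 438 = 162.
Round 3 (the firm proposes): the union can get 162 next round, worth 0.91 × 162 = 147.42 now; the firm offers that and keeps 452.58.
Round 2 (the union proposes): the firm can get 452.58 next round, worth 0.73 × 452.58 = 330.3834 now, so the union offers 330.3834, keeping 269.6166.
So by rejecting in round 1, the union gets 269.6166 next round, worth 0.91 × 269.6166 = 245.351106 now.
Offer 205 < 245.351106, so the union rejects.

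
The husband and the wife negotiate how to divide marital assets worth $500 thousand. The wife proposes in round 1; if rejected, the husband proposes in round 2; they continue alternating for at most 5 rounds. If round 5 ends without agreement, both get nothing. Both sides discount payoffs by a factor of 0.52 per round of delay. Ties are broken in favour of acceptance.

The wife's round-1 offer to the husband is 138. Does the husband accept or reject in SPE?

Round 5 (the wife proposes): rejection yields 0 for the husband; the wife offers 0 and keeps 500.
Round 4 (the husband proposes): the wife can get 500 next round, worth 0.52 × 500 = 260 now, so the husband offers 260, keeping 240.
Round 3 (the wife proposes): the husband can get 240 next round, worth 0.52 × 240 = 124.8 now, so the wife offers 124.8, keeping 375.2.
Round 2 (the husband proposes): the wife can get 375.2 next round, worth 0.52 × 375.2 = 195.104 now, so the husband offers 195.104, keeping 304.896.
So by rejecting in round 1, the husband gets 304.896 next round, worth 0.52 × 304.896 = 158.54592 now.
Offer 138 < 158.54592, so the husband rejects.

Reject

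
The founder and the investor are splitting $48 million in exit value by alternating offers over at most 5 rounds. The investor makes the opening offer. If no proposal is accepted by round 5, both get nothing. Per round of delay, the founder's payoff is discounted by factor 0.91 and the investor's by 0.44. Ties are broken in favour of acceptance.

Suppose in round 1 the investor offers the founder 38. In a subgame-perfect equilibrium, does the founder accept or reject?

Work out the founder's continuation value if the offer is rejected.
Round 5 (the investor proposes): rejection yields 0 for the founder; the investor offers 0 and keeps 48.
Round 4 (the founder proposes): the investor can get 48 next round, worth 0.44 × 48 = 21.12 now, so the founder offers 21.12, keeping 26.88.
Round 3 (the investor proposes): the founder can get 26.88 next round, worth 0.91 × 26.88 = 24.4608 now, so the investor offers 24.4608, keeping 23.5392.
Round 2 (the founder proposes): the investor can get 23.5392 next round, worth 0.44 × 23.5392 = 10.357248 now, so the founder offers 10.357248, keeping 37.642752.
So by rejecting in round 1, the founder gets 37.642752 next round, worth 0.91 × 37.642752 = 34.25490432 now.
Offer 38 ≥ 34.25490432, so the founder accepts.

Accept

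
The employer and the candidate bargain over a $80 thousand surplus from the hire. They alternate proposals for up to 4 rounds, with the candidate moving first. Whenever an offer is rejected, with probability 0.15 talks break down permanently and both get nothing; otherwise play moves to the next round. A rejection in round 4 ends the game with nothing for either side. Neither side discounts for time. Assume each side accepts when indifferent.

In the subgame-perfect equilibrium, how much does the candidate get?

By backward induction:
Round 4 (the employer proposes): the candidate will accept anything ≥ 0, so the employer offers 0 and keeps 80.
Round 3 (the candidate proposes): rejecting gives the employer an expected 0.85 × 80 = 68, so the candidate offers 68, keeping 12.
Round 2 (the employer proposes): rejecting gives the candidate an expected 0.85 × 12 = 10.2; the employer offers that and keeps 69.8.
Round 1 (the candidate proposes): rejecting gives the employer an expected 0.85 × 69.8 = 59.33, so the candidate offers 59.33, keeping 20.67.

20.67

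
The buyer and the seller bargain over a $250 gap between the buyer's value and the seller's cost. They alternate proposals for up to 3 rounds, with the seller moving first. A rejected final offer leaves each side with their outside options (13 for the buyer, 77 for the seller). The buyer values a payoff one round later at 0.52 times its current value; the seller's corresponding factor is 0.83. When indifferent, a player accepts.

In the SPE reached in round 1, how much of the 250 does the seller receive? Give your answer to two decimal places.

222.29

Round 3 (the seller proposes): the buyer gets 13 if talks fail, so the seller offers 13 and keeps 237.
Round 2 (the buyer proposes): the seller can get 237 next round, worth 0.83 × 237 = 196.71 now; the buyer offers that and keeps 53.29.
Round 1 (the seller proposes): the buyer can get 53.29 next round, worth 0.52 × 53.29 = 27.7108 now; the seller offers that and keeps 222.2892.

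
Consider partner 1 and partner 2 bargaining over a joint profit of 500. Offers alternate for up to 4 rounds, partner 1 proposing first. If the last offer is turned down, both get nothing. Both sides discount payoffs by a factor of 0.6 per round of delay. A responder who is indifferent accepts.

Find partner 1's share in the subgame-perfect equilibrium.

272

Solve by backward induction from round 4.
Round 4 (partner 2 proposes): rejection yields 0 for partner 1; partner 2 offers 0 and keeps 500.
Round 3 (partner 1 proposes): partner 2 can get 500 next round, worth 0.6 × 500 = 300 now; partner 1 offers that and keeps 200.
Round 2 (partner 2 proposes): partner 1 can get 200 next round, worth 0.6 × 200 = 120 now, so partner 2 offers 120, keeping 380.
Round 1 (partner 1 proposes): partner 2 can get 380 next round, worth 0.6 × 380 = 228 now. Partner 1 offers 228 and keeps 500 − 228 = 272.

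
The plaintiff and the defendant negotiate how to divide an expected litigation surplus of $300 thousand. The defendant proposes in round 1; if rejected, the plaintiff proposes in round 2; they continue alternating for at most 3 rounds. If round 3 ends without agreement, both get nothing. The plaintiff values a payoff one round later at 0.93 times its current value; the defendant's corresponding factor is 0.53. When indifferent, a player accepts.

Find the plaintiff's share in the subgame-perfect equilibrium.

131.13

Round 3 (the defendant proposes): rejection yields 0 for the plaintiff; the defendant offers 0 and keeps 300.
Round 2 (the plaintiff proposes): the defendant can get 300 next round, worth 0.53 × 300 = 159 now; the plaintiff offers that and keeps 141.
Round 1 (the defendant proposes): the plaintiff can get 141 next round, worth 0.93 × 141 = 131.13 now, so the defendant offers 131.13, keeping 168.87.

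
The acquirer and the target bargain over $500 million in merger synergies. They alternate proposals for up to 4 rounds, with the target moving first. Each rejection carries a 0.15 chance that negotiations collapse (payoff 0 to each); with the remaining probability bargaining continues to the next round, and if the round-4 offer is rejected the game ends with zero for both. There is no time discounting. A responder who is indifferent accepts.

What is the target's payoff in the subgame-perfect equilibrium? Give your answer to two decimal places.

Round 4 (the acquirer proposes): the target will accept anything ≥ 0, so the acquirer offers 0 and keeps 500.
Round 3 (the target proposes): rejecting gives the acquirer an expected 0.85 × 500 = 425. The target offers 425 and keeps 500 − 425 = 75.
Round 2 (the acquirer proposes): rejecting gives the target an expected 0.85 × 75 = 63.75, so the acquirer offers 63.75, keeping 436.25.
Round 1 (the target proposes): rejecting gives the acquirer an expected 0.85 × 436.25 = 370.8125, so the target offers 370.8125, keeping 129.1875.

129.19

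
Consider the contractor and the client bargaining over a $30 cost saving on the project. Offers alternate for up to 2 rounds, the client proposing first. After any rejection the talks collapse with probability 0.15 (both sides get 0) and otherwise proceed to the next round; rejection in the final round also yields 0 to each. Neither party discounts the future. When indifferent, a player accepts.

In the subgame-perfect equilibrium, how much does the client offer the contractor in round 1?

25.5

Round 2 (the contractor proposes): rejection yields 0 for the client; the contractor offers 0 and keeps 30.
Round 1 (the client proposes): rejecting gives the contractor an expected 0.85 × 30 = 25.5, so the client offers 25.5, keeping 4.5.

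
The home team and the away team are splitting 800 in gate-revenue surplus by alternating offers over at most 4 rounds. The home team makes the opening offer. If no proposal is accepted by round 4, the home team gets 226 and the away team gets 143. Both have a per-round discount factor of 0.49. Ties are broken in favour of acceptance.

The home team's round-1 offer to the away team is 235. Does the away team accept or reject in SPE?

Reject

Work out the away team's continuation value if the offer is rejected.
Round 4 (the away team proposes): the home team gets 226 if talks fail, so the away team offers 226 and keeps 574.
Round 3 (the home team proposes): the away team can get 574 next round, worth 0.49 × 574 = 281.26 now, so the home team offers 281.26, keeping 518.74.
Round 2 (the away team proposes): the home team can get 518.74 next round, worth 0.49 × 518.74 = 254.1826 now; the away team offers that and keeps 545.8174.
So by rejecting in round 1, the away team gets 545.8174 next round, worth 0.49 × 545.8174 = 267.450526 now.
Offer 235 < 267.450526, so the away team rejects.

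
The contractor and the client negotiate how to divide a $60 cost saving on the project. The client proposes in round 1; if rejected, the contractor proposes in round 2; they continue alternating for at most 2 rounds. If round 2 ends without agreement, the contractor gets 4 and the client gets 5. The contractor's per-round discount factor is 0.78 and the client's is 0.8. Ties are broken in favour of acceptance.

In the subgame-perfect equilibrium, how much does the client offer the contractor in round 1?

Round 2 (the contractor proposes): the client gets 5 if talks fail, so the contractor offers 5 and keeps 55.
Round 1 (the client proposes): the contractor can get 55 next round, worth 0.78 × 55 = 42.9 now, so the client offers 42.9, keeping 17.1.

42.9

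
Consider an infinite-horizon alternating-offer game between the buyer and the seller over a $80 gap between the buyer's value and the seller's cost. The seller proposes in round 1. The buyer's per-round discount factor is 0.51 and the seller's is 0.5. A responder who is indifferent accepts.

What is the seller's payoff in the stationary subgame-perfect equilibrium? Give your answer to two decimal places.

Let x be the seller's share when the seller proposes and y be the buyer's share when the buyer proposes.
The buyer accepts iff offered ≥ 0.51·y, so x = 80 − 0.51y. Symmetrically y = 80 − 0.5x.
Substituting: x = 80 − 0.51(80 − 0.5x), giving x(1 − 0.5·0.51) = 80(1 − 0.51).
So x = 80 × 0.49 / 0.745 ≈ 52.6174, and the buyer receives 80 − x ≈ 27.3826.

52.62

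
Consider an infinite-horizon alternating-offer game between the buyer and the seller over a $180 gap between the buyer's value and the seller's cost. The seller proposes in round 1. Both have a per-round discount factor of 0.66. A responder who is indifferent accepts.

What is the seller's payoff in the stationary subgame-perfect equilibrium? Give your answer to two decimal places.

108.43

In a stationary SPE each proposer offers the other exactly their discounted continuation value.
If the seller keeps x when proposing and the buyer keeps y when proposing, then x = 180 − 0.66y and y = 180 − 0.66x.
Solving: x = 180(1 − 0.66) / (1 − 0.66·0.66) = 61.2 / 0.5644 ≈ 108.4337.
The buyer gets 180 − 108.4337 ≈ 71.5663.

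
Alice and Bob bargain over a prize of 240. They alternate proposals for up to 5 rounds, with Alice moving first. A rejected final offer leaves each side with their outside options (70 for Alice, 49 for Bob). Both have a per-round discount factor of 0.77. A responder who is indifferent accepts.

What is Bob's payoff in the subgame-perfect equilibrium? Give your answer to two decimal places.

84.93

Round 5 (Alice proposes): Bob gets 49 if talks fail, so Alice offers 49 and keeps 191.
Round 4 (Bob proposes): Alice can get 191 next round, worth 0.77 × 191 = 147.07 now. Bob offers 147.07 and keeps 240 − 147.07 = 92.93.
Round 3 (Alice proposes): Bob can get 92.93 next round, worth 0.77 × 92.93 = 71.5561 now. Alice offers 71.5561 and keeps 240 − 71.5561 = 168.4439.
Round 2 (Bob proposes): Alice can get 168.4439 next round, worth 0.77 × 168.4439 = 129.701803 now, so Bob offers 129.701803, keeping 110.298197.
Round 1 (Alice proposes): Bob can get 110.298197 next round, worth 0.77 × 110.298197 = 84.92961169 now; Alice offers that and keeps 155.07038831.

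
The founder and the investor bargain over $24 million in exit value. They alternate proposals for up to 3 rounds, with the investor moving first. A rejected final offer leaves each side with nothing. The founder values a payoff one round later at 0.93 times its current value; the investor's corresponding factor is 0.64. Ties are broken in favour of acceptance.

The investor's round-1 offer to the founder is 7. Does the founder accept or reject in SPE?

Reject

Round 3 (the investor proposes): rejection yields 0 for the founder; the investor offers 0 and keeps 24.
Round 2 (the founder proposes): the investor can get 24 next round, worth 0.64 × 24 = 15.36 now, so the founder offers 15.36, keeping 8.64.
So by rejecting in round 1, the founder gets 8.64 next round, worth 0.93 × 8.64 = 8.0352 now.
Offer 7 < 8.0352, so the founder rejects.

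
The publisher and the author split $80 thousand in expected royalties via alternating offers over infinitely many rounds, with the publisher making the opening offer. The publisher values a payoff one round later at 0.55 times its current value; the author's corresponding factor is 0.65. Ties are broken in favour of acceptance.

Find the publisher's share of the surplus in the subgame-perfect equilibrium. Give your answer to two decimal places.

In a stationary SPE each proposer offers the other exactly their discounted continuation value.
If the publisher keeps x when proposing and the author keeps y when proposing, then x = 80 − 0.65y and y = 80 − 0.55x.
Solving: x = 80(1 − 0.65) / (1 − 0.55·0.65) = 28 / 0.6425 ≈ 43.5798.
The author gets 80 − 43.5798 ≈ 36.4202.

43.58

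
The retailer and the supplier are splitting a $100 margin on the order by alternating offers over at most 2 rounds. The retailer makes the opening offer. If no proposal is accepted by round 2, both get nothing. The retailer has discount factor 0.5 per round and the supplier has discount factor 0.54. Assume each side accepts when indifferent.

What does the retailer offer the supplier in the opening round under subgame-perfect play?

Round 2 (the supplier proposes): the retailer will accept anything ≥ 0, so the supplier offers 0 and keeps 100.
Round 1 (the retailer proposes): the supplier can get 100 next round, worth 0.54 × 100 = 54 now. The retailer offers 54 and keeps 100 − 54 = 46.

54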